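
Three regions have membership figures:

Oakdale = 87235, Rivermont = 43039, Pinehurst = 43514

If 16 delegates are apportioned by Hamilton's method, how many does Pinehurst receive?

4

Standard divisor: 173788 ÷ 16 ≈ 10861.75.
Standard quotas: Oakdale 8.0314, Rivermont 3.9624, Pinehurst 4.0062.
Lower quotas: Oakdale 8, Rivermont 3, Pinehurst 4 (sum 15, leaving 1 seat).
Remainders in descending order: Rivermont 0.9624, Oakdale 0.0314, Pinehurst 0.0062.
Largest remainder: Rivermont receives the extra seat.
Pinehurst receives 4.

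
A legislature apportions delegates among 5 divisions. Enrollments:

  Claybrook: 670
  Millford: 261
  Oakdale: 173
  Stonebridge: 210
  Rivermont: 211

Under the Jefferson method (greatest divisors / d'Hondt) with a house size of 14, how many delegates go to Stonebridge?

Standard divisor 1525/14 ≈ 108.929; standard quotas: Claybrook 6.151, Millford 2.396, Oakdale 1.588, Stonebridge 1.928, Rivermont 1.937.
Rounding down gives 6, 2, 1, 1, 1 = 11 seats, so the divisor must be adjusted.
With modified divisor 90: modified quotas Claybrook 7.444, Millford 2.900, Oakdale 1.922, Stonebridge 2.333, Rivermont 2.344.
Rounding down: Claybrook 7, Millford 2, Oakdale 1, Stonebridge 2, Rivermont 2 (total 14).
Stonebridge receives 2.

2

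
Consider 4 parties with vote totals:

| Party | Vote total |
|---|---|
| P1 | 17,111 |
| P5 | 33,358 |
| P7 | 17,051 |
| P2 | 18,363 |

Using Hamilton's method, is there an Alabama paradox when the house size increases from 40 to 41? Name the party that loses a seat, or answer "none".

At 40 seats: P1 8, P5 15, P7 8, P2 9.
At 41 seats: P1 8, P5 16, P7 8, P2 9.
No party's allocation decreased.

none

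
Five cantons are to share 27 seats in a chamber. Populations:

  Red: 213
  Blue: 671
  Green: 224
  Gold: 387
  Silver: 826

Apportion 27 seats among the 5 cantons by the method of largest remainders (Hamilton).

Total 2321; standard divisor 2321/27 ≈ 85.963.
Standard quotas: Red 2.478, Blue 7.806, Green 2.606, Gold 4.502, Silver 9.609.
Lower quotas: Red 2, Blue 7, Green 2, Gold 4, Silver 9 (sum 24, leaving 3 seats).
Remainders in descending order: Blue 0.806, Silver 0.609, Green 0.606, Gold 0.502, Red 0.478.
The surplus seats go to Blue, Silver, Green.

Red: 2, Blue: 8, Green: 3, Gold: 4, Silver: 10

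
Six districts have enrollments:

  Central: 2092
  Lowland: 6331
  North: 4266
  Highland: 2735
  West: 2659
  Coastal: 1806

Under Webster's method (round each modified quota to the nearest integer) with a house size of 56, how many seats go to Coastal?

Standard divisor 19889/56 ≈ 355.161; standard quotas: Central 5.890, Lowland 17.826, North 12.011, Highland 7.701, West 7.487, Coastal 5.085.
Rounding to the nearest integer gives Central 6, Lowland 18, North 12, Highland 8, West 7, Coastal 5 — total 56, matching the house size, so no adjustment is needed.
Coastal receives 5.

5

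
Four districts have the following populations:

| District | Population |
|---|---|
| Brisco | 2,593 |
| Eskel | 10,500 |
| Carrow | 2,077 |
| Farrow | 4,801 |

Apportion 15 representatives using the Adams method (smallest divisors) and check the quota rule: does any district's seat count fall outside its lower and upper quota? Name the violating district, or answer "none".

Standard quotas: Brisco 1.948, Eskel 7.886, Carrow 1.560, Farrow 3.606.
Adams allocation: Brisco 2, Eskel 7, Carrow 2, Farrow 4.
Every allocation lies between the lower and upper quota.

none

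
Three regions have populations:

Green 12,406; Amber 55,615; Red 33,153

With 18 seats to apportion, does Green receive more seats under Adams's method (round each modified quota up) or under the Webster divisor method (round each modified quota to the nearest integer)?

Adams: Green 3, Amber 9, Red 6.
Webster: Green 2, Amber 10, Red 6.
Green gets 3 under Adams and 2 under Webster.

Adams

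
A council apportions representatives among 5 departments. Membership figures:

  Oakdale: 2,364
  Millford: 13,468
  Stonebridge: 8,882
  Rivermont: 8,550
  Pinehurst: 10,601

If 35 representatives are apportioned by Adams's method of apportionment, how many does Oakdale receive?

2

Standard divisor 43865/35 ≈ 1253.286; standard quotas: Oakdale 1.886, Millford 10.746, Stonebridge 7.087, Rivermont 6.822, Pinehurst 8.459.
Rounding up gives 2, 11, 8, 7, 9 = 37 seats, so the divisor must be adjusted.
With modified divisor 1340: modified quotas Oakdale 1.764, Millford 10.051, Stonebridge 6.628, Rivermont 6.381, Pinehurst 7.911.
Rounding up: Oakdale 2, Millford 11, Stonebridge 7, Rivermont 7, Pinehurst 8 (total 35).
Oakdale receives 2.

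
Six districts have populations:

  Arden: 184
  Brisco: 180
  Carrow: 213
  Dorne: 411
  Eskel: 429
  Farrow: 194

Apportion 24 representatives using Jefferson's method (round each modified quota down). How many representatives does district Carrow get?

3

Standard divisor 1611/24 ≈ 67.125; standard quotas: Arden 2.741, Brisco 2.682, Carrow 3.173, Dorne 6.123, Eskel 6.391, Farrow 2.890.
Rounding down gives 2, 2, 3, 6, 6, 2 = 21 seats, so the divisor must be adjusted.
With modified divisor 60.6: modified quotas Arden 3.036, Brisco 2.970, Carrow 3.515, Dorne 6.782, Eskel 7.079, Farrow 3.201.
Rounding down: Arden 3, Brisco 2, Carrow 3, Dorne 6, Eskel 7, Farrow 3 (total 24).
Carrow receives 3.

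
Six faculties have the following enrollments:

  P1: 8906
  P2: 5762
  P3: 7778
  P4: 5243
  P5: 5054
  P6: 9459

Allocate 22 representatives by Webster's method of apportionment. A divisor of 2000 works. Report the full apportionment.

With modified divisor 2000: modified quotas P1 4.453, P2 2.881, P3 3.889, P4 2.622, P5 2.527, P6 4.729.
Rounding to the nearest integer: P1 4, P2 3, P3 4, P4 3, P5 3, P6 5 (total 22).

P1=4; P2=3; P3=4; P4=3; P5=3; P6=5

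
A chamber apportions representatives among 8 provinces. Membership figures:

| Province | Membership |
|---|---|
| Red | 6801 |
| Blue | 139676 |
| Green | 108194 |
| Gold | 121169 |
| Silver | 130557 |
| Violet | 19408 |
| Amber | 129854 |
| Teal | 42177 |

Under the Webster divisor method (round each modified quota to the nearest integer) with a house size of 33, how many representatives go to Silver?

6

Standard divisor 697836/33 ≈ 21146.545; standard quotas: Red 0.322, Blue 6.605, Green 5.116, Gold 5.730, Silver 6.174, Violet 0.918, Amber 6.141, Teal 1.995.
Rounding to the nearest integer gives Red 0, Blue 7, Green 5, Gold 6, Silver 6, Violet 1, Amber 6, Teal 2 — total 33, matching the house size, so no adjustment is needed.
Silver receives 6.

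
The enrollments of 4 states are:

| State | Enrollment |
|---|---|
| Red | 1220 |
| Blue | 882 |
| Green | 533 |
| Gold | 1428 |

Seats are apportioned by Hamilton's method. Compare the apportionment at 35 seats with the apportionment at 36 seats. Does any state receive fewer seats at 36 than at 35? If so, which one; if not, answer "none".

At 35 seats: Red 10, Blue 8, Green 5, Gold 12.
At 36 seats: Red 11, Blue 8, Green 5, Gold 12.
No state's allocation decreased.

none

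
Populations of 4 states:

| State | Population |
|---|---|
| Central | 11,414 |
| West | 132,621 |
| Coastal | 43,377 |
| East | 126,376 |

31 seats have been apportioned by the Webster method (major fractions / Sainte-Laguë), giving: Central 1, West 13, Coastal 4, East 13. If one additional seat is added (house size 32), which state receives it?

Priority for the next seat is population ÷ (current seats + 0.5).
Priorities: Central 7609.333, West 9823.778, Coastal 9639.333, East 9361.185.
Highest priority: West.

West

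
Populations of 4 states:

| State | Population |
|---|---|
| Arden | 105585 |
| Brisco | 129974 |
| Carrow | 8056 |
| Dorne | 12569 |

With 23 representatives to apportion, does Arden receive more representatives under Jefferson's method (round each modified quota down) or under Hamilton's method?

Jefferson: Arden 10, Brisco 12, Carrow 0, Dorne 1.
Hamilton: Arden 9, Brisco 12, Carrow 1, Dorne 1.
Arden gets 10 under Jefferson and 9 under Hamilton.

Jefferson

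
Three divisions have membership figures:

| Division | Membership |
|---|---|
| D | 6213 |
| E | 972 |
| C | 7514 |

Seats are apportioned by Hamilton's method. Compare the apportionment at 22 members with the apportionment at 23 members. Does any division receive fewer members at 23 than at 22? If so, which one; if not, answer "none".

E

At 22 seats: D 9, E 2, C 11.
At 23 seats: D 10, E 1, C 12.
E drops from 2 to 1.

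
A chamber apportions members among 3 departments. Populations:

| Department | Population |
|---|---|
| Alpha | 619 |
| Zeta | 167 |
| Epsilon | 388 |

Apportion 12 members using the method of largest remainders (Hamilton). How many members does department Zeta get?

2

Total 1174; standard divisor 1174/12 ≈ 97.833.
Standard quotas: Alpha 6.327, Zeta 1.707, Epsilon 3.966.
Lower quotas: Alpha 6, Zeta 1, Epsilon 3 (sum 10, leaving 2 seats).
Remainders in descending order: Epsilon 0.966, Zeta 0.707, Alpha 0.327.
The surplus seats go to Epsilon, Zeta.
Zeta receives 2.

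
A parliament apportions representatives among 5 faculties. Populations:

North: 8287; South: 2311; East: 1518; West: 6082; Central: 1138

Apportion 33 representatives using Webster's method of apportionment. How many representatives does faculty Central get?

2

Standard divisor 19336/33 ≈ 585.939; standard quotas: North 14.143, South 3.944, East 2.591, West 10.380, Central 1.942.
Rounding to the nearest integer gives North 14, South 4, East 3, West 10, Central 2 — total 33, matching the house size, so no adjustment is needed.
Central receives 2.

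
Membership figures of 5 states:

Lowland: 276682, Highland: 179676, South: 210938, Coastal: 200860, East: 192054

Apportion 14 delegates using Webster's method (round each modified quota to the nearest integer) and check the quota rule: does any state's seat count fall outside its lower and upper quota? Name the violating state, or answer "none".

Standard quotas: Lowland 3.654, Highland 2.373, South 2.785, Coastal 2.652, East 2.536.
Webster allocation: Lowland 4, Highland 2, South 3, Coastal 3, East 2.
Every allocation lies between the lower and upper quota.

none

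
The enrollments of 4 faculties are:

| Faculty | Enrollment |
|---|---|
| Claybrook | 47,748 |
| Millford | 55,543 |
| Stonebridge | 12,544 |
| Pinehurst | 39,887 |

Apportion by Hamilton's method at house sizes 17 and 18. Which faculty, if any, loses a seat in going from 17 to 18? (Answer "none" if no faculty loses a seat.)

At 17 seats: Claybrook 5, Millford 6, Stonebridge 2, Pinehurst 4.
At 18 seats: Claybrook 6, Millford 6, Stonebridge 1, Pinehurst 5.
Stonebridge drops from 2 to 1.

Stonebridge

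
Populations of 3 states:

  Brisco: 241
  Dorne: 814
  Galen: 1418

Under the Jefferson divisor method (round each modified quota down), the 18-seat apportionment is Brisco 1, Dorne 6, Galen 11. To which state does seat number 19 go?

Priority for the next seat is population ÷ (current seats + 1).
Priorities: Brisco 120.500, Dorne 116.286, Galen 118.167.
Highest priority: Brisco.

Brisco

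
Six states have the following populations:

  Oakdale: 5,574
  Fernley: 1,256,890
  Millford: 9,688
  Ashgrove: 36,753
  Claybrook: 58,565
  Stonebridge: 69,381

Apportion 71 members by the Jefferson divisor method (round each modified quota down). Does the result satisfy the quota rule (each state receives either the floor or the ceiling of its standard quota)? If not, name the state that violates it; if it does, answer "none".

Standard quotas: Oakdale 0.275, Fernley 62.107, Millford 0.479, Ashgrove 1.816, Claybrook 2.894, Stonebridge 3.428.
Jefferson allocation: Oakdale 0, Fernley 64, Millford 0, Ashgrove 1, Claybrook 3, Stonebridge 3.
Fernley has quota 62.107 (lower 62, upper 63) but receives 64 — outside the quota interval.

Fernley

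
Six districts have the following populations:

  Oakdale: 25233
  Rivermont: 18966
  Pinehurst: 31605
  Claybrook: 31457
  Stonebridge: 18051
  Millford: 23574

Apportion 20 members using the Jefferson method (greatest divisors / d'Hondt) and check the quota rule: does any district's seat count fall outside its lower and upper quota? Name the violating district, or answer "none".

none

Standard quotas: Oakdale 3.390, Rivermont 2.548, Pinehurst 4.246, Claybrook 4.226, Stonebridge 2.425, Millford 3.167.
Jefferson allocation: Oakdale 3, Rivermont 3, Pinehurst 5, Claybrook 4, Stonebridge 2, Millford 3.
Every allocation lies between the lower and upper quota.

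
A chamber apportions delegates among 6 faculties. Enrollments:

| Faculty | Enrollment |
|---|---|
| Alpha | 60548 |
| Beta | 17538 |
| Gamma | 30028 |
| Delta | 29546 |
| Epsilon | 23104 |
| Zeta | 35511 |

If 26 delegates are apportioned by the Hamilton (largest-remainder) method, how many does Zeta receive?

5

Standard divisor: 196275 ÷ 26 ≈ 7549.038.
Standard quotas: Alpha 8.0206, Beta 2.3232, Gamma 3.9777, Delta 3.9139, Epsilon 3.0605, Zeta 4.7040.
Lower quotas: Alpha 8, Beta 2, Gamma 3, Delta 3, Epsilon 3, Zeta 4 (sum 23, leaving 3 seats).
Remainders in descending order: Gamma 0.9777, Delta 0.9139, Zeta 0.7040, Beta 0.3232, Epsilon 0.0605, Alpha 0.0206.
The surplus seats go to Gamma, Delta, Zeta.
Zeta receives 5.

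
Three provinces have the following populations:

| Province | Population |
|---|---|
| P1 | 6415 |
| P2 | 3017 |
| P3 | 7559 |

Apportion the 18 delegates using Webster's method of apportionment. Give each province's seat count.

P1=7, P2=3, P3=8

Standard divisor 16991/18 ≈ 943.944; standard quotas: P1 6.796, P2 3.196, P3 8.008.
Rounding to the nearest integer gives P1 7, P2 3, P3 8 — total 18, matching the house size, so no adjustment is needed.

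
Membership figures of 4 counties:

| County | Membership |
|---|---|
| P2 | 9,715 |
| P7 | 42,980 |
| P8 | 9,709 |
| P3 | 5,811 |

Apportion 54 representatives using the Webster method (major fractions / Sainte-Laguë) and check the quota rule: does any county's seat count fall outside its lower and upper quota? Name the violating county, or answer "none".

P7

Standard quotas: P2 7.691, P7 34.024, P8 7.686, P3 4.600.
Webster allocation: P2 8, P7 33, P8 8, P3 5.
P7 has quota 34.024 (lower 34, upper 35) but receives 33 — outside the quota interval.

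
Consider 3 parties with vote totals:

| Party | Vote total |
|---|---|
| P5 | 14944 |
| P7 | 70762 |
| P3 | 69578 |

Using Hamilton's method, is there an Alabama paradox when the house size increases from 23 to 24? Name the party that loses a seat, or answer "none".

At 23 seats: P5 2, P7 11, P3 10.
At 24 seats: P5 2, P7 11, P3 11.
No party's allocation decreased.

none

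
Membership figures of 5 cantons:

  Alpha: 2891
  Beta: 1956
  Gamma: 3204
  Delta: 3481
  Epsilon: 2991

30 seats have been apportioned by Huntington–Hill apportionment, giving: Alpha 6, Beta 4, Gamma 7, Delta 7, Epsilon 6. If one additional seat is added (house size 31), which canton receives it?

Delta

Priority for the next seat is population ÷ (√(s·(s+1))).
Priorities: Alpha 446.091, Beta 437.375, Gamma 428.153, Delta 465.168, Epsilon 461.521.
Highest priority: Delta.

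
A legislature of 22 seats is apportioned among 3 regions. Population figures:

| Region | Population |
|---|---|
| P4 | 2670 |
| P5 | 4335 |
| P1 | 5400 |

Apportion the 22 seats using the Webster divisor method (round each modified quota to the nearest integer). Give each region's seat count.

P4: 5, P5: 8, P1: 9

Standard divisor 12405/22 ≈ 563.864; standard quotas: P4 4.735, P5 7.688, P1 9.577.
Rounding to the nearest integer gives 5, 8, 10 = 23 seats, so the divisor must be adjusted.
With modified divisor 570: modified quotas P4 4.684, P5 7.605, P1 9.474.
Rounding to the nearest integer: P4 5, P5 8, P1 9 (total 22).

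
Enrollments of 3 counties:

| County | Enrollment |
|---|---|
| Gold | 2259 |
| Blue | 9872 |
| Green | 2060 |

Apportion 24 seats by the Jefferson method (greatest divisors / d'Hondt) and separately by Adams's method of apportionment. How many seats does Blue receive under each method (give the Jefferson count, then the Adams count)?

17 and 16

Jefferson: Gold 4, Blue 17, Green 3.
Adams: Gold 4, Blue 16, Green 4.
Blue gets 17 under Jefferson and 16 under Adams.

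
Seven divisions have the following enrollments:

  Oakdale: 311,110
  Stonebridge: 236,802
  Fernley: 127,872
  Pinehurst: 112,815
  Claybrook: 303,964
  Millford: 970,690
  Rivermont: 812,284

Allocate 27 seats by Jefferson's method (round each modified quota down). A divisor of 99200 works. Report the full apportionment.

With modified divisor 99200: modified quotas Oakdale 3.136, Stonebridge 2.387, Fernley 1.289, Pinehurst 1.137, Claybrook 3.064, Millford 9.785, Rivermont 8.188.
Rounding down: Oakdale 3, Stonebridge 2, Fernley 1, Pinehurst 1, Claybrook 3, Millford 9, Rivermont 8 (total 27).

Oakdale 3, Stonebridge 2, Fernley 1, Pinehurst 1, Claybrook 3, Millford 9, Rivermont 8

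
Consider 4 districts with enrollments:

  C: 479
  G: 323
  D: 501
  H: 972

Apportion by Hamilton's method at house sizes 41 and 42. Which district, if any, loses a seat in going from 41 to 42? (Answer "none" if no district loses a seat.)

none

At 41 seats: C 9, G 6, D 9, H 17.
At 42 seats: C 9, G 6, D 9, H 18.
No district's allocation decreased.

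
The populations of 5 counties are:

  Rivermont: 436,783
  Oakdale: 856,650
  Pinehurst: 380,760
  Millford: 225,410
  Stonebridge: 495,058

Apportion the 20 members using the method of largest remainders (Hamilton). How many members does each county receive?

The standard divisor is 2394661/20 ≈ 119733.05.
Standard quotas: Rivermont 3.6480, Oakdale 7.1547, Pinehurst 3.1801, Millford 1.8826, Stonebridge 4.1347.
Lower quotas: Rivermont 3, Oakdale 7, Pinehurst 3, Millford 1, Stonebridge 4 (sum 18, leaving 2 seats).
Remainders in descending order: Millford 0.8826, Rivermont 0.6480, Pinehurst 0.1801, Oakdale 0.1547, Stonebridge 0.1347.
Largest remainders: Millford, Rivermont receive the extra seats.

Rivermont=4, Oakdale=7, Pinehurst=3, Millford=2, Stonebridge=4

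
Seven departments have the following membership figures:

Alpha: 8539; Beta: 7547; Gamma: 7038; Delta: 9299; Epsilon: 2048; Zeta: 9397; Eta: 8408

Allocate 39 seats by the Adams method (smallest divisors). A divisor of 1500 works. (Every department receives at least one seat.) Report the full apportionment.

With modified divisor 1500: modified quotas Alpha 5.693, Beta 5.031, Gamma 4.692, Delta 6.199, Epsilon 1.365, Zeta 6.265, Eta 5.605.
Rounding up: Alpha 6, Beta 6, Gamma 5, Delta 7, Epsilon 2, Zeta 7, Eta 6 (total 39).

Alpha 6, Beta 6, Gamma 5, Delta 7, Epsilon 2, Zeta 7, Eta 6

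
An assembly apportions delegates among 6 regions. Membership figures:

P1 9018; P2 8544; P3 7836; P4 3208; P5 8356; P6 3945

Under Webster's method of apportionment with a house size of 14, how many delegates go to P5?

Standard divisor 40907/14 ≈ 2921.929; standard quotas: P1 3.086, P2 2.924, P3 2.682, P4 1.098, P5 2.860, P6 1.350.
Rounding to the nearest integer gives P1 3, P2 3, P3 3, P4 1, P5 3, P6 1 — total 14, matching the house size, so no adjustment is needed.
P5 receives 3.

3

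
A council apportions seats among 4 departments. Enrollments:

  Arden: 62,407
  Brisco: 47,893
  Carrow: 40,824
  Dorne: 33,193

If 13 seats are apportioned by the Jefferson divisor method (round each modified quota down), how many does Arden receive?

Standard divisor 184317/13 ≈ 14178.231; standard quotas: Arden 4.402, Brisco 3.378, Carrow 2.879, Dorne 2.341.
Rounding down gives 4, 3, 2, 2 = 11 seats, so the divisor must be adjusted.
With modified divisor 12200: modified quotas Arden 5.115, Brisco 3.926, Carrow 3.346, Dorne 2.721.
Rounding down: Arden 5, Brisco 3, Carrow 3, Dorne 2 (total 13).
Arden receives 5.

5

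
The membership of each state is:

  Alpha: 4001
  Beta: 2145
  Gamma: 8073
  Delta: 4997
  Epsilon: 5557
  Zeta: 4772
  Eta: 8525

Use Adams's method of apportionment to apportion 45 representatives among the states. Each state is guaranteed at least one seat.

Standard divisor 38070/45 ≈ 846; standard quotas: Alpha 4.729, Beta 2.535, Gamma 9.543, Delta 5.907, Epsilon 6.569, Zeta 5.641, Eta 10.077.
Rounding up gives 5, 3, 10, 6, 7, 6, 11 = 48 seats, so the divisor must be adjusted.
With modified divisor 940: modified quotas Alpha 4.256, Beta 2.282, Gamma 8.588, Delta 5.316, Epsilon 5.912, Zeta 5.077, Eta 9.069.
Rounding up: Alpha 5, Beta 3, Gamma 9, Delta 6, Epsilon 6, Zeta 6, Eta 10 (total 45).

Alpha: 5, Beta: 3, Gamma: 9, Delta: 6, Epsilon: 6, Zeta: 6, Eta: 10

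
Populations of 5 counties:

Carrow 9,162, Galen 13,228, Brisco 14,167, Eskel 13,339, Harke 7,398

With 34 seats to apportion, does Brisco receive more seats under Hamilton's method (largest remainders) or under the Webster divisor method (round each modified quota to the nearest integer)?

Hamilton: Carrow 6, Galen 8, Brisco 8, Eskel 8, Harke 4.
Webster: Carrow 5, Galen 8, Brisco 9, Eskel 8, Harke 4.
Brisco gets 8 under Hamilton and 9 under Webster.

Webster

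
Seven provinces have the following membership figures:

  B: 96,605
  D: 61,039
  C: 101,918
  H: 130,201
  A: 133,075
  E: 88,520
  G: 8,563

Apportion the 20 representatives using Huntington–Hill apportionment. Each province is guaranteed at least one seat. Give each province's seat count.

With divisor 32947: modified quotas B 2.932, D 1.853, C 3.093, H 3.952, A 4.039, E 2.687, G 0.260.
Geometric-mean thresholds: B √(2·3)=2.449, D √(1·2)=1.414, C √(3·4)=3.464, H √(3·4)=3.464, A √(4·5)=4.472, E √(2·3)=2.449, G (min 1).
Each quota rounded against its threshold gives B 3, D 2, C 3, H 4, A 4, E 3, G 1 (total 20).

B=3, D=2, C=3, H=4, A=4, E=3, G=1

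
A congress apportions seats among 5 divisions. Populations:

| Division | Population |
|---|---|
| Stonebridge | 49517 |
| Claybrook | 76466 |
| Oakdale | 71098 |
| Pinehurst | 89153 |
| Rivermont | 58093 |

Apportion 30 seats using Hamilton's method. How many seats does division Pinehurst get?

Total 344327; standard divisor 344327/30 ≈ 11477.567.
Standard quotas: Stonebridge 4.3142, Claybrook 6.6622, Oakdale 6.1945, Pinehurst 7.7676, Rivermont 5.0614.
Lower quotas: Stonebridge 4, Claybrook 6, Oakdale 6, Pinehurst 7, Rivermont 5 (sum 28, leaving 2 seats).
Remainders in descending order: Pinehurst 0.7676, Claybrook 0.6622, Stonebridge 0.3142, Oakdale 0.1945, Rivermont 0.0614.
The surplus seats go to Pinehurst, Claybrook.
Pinehurst receives 8.

8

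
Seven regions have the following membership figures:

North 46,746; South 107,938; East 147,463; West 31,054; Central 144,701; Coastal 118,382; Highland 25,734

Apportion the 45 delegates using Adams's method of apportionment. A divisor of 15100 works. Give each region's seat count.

With modified divisor 15100: modified quotas North 3.096, South 7.148, East 9.766, West 2.057, Central 9.583, Coastal 7.840, Highland 1.704.
Rounding up: North 4, South 8, East 10, West 3, Central 10, Coastal 8, Highland 2 (total 45).

North=4, South=8, East=10, West=3, Central=10, Coastal=8, Highland=2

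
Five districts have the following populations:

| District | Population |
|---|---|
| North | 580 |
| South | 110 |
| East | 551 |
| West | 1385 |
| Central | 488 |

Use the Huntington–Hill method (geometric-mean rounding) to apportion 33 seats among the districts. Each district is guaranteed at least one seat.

North 6, South 1, East 6, West 15, Central 5

With divisor 93: modified quotas North 6.237, South 1.183, East 5.925, West 14.892, Central 5.247.
Geometric-mean thresholds: North √(6·7)=6.481, South √(1·2)=1.414, East √(5·6)=5.477, West √(14·15)=14.491, Central √(5·6)=5.477.
Each quota rounded against its threshold gives North 6, South 1, East 6, West 15, Central 5 (total 33).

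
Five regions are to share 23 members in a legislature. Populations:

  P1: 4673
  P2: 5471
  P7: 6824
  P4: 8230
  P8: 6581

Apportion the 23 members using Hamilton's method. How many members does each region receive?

P1: 3, P2: 4, P7: 5, P4: 6, P8: 5

Total 31779; standard divisor 31779/23 ≈ 1381.696.
Standard quotas: P1 3.3821, P2 3.9596, P7 4.9389, P4 5.9564, P8 4.7630.
Lower quotas: P1 3, P2 3, P7 4, P4 5, P8 4 (sum 19, leaving 4 seats).
Remainders in descending order: P2 0.9596, P4 0.9564, P7 0.9389, P8 0.7630, P1 0.3821.
Largest remainders: P2, P4, P7, P8 receive the extra seats.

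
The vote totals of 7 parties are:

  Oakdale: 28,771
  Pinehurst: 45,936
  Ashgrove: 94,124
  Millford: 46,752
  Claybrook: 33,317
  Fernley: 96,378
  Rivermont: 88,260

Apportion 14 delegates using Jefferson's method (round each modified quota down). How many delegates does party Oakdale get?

Standard divisor 433538/14 ≈ 30967; standard quotas: Oakdale 0.929, Pinehurst 1.483, Ashgrove 3.039, Millford 1.510, Claybrook 1.076, Fernley 3.112, Rivermont 2.850.
Rounding down gives 0, 1, 3, 1, 1, 3, 2 = 11 seats, so the divisor must be adjusted.
With modified divisor 23800: modified quotas Oakdale 1.209, Pinehurst 1.930, Ashgrove 3.955, Millford 1.964, Claybrook 1.400, Fernley 4.049, Rivermont 3.708.
Rounding down: Oakdale 1, Pinehurst 1, Ashgrove 3, Millford 1, Claybrook 1, Fernley 4, Rivermont 3 (total 14).
Oakdale receives 1.

1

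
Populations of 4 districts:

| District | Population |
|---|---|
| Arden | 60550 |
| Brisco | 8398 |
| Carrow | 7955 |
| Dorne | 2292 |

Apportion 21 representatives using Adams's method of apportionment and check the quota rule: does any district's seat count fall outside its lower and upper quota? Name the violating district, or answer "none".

Arden

Standard quotas: Arden 16.056, Brisco 2.227, Carrow 2.109, Dorne 0.608.
Adams allocation: Arden 15, Brisco 3, Carrow 2, Dorne 1.
Arden has quota 16.056 (lower 16, upper 17) but receives 15 — outside the quota interval.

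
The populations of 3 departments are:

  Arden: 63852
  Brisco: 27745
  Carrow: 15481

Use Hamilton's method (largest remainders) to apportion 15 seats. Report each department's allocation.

Total 107078; standard divisor 107078/15 ≈ 7138.533.
Standard quotas: Arden 8.9447, Brisco 3.8867, Carrow 2.1687.
Lower quotas: Arden 8, Brisco 3, Carrow 2 (sum 13, leaving 2 seats).
Remainders in descending order: Arden 0.9447, Brisco 0.8867, Carrow 0.1687.
Largest remainders: Arden, Brisco receive the extra seats.

Arden 9, Brisco 4, Carrow 2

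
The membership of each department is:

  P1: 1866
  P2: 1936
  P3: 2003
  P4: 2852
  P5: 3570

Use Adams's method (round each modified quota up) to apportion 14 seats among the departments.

Standard divisor 12227/14 ≈ 873.357; standard quotas: P1 2.137, P2 2.217, P3 2.293, P4 3.266, P5 4.088.
Rounding up gives 3, 3, 3, 4, 5 = 18 seats, so the divisor must be adjusted.
With modified divisor 980: modified quotas P1 1.904, P2 1.976, P3 2.044, P4 2.910, P5 3.643.
Rounding up: P1 2, P2 2, P3 3, P4 3, P5 4 (total 14).

P1=2, P2=2, P3=3, P4=3, P5=4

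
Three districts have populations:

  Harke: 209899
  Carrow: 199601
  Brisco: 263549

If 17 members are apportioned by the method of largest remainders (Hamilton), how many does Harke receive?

Standard divisor: 673049 ÷ 17 ≈ 39591.118.
Standard quotas: Harke 5.3017, Carrow 5.0416, Brisco 6.6568.
Lower quotas: Harke 5, Carrow 5, Brisco 6 (sum 16, leaving 1 seat).
Remainders in descending order: Brisco 0.6568, Harke 0.3017, Carrow 0.0416.
Largest remainder: Brisco receives the extra seat.
Harke receives 5.

5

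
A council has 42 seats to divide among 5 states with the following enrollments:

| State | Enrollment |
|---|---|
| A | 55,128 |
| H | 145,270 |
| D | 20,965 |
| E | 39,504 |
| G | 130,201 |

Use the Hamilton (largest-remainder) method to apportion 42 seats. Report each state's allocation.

A 6, H 16, D 2, E 4, G 14

The standard divisor is 391068/42 ≈ 9311.143.
Standard quotas: A 5.9206, H 15.6017, D 2.2516, E 4.2427, G 13.9834.
Lower quotas: A 5, H 15, D 2, E 4, G 13 (sum 39, leaving 3 seats).
Remainders in descending order: G 0.9834, A 0.9206, H 0.6017, D 0.2516, E 0.2427.
The surplus seats go to G, A, H.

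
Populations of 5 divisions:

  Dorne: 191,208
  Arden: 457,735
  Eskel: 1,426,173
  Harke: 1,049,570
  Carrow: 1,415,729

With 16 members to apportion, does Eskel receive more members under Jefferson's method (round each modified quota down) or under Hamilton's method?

Jefferson: Dorne 0, Arden 1, Eskel 6, Harke 4, Carrow 5.
Hamilton: Dorne 1, Arden 1, Eskel 5, Harke 4, Carrow 5.
Eskel gets 6 under Jefferson and 5 under Hamilton.

Jefferson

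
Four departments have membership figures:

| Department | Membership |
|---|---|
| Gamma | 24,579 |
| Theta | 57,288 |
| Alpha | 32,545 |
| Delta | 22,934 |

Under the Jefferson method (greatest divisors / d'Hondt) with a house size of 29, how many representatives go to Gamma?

5

Standard divisor 137346/29 ≈ 4736.069; standard quotas: Gamma 5.190, Theta 12.096, Alpha 6.872, Delta 4.842.
Rounding down gives 5, 12, 6, 4 = 27 seats, so the divisor must be adjusted.
With modified divisor 4500: modified quotas Gamma 5.462, Theta 12.731, Alpha 7.232, Delta 5.096.
Rounding down: Gamma 5, Theta 12, Alpha 7, Delta 5 (total 29).
Gamma receives 5.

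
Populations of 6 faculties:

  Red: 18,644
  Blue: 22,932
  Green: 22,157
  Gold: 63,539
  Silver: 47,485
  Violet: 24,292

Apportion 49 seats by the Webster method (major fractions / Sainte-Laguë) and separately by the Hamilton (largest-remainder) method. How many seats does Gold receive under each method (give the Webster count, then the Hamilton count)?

15 and 16

Webster: Red 5, Blue 6, Green 5, Gold 15, Silver 12, Violet 6.
Hamilton: Red 4, Blue 6, Green 5, Gold 16, Silver 12, Violet 6.
Gold gets 15 under Webster and 16 under Hamilton.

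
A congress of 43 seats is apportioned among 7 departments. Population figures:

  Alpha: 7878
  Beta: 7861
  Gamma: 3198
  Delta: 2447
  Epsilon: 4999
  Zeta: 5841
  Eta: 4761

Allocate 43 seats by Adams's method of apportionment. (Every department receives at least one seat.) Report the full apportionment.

Alpha: 9, Beta: 9, Gamma: 4, Delta: 3, Epsilon: 6, Zeta: 7, Eta: 5

Standard divisor 36985/43 ≈ 860.116; standard quotas: Alpha 9.159, Beta 9.139, Gamma 3.718, Delta 2.845, Epsilon 5.812, Zeta 6.791, Eta 5.535.
Rounding up gives 10, 10, 4, 3, 6, 7, 6 = 46 seats, so the divisor must be adjusted.
With modified divisor 960: modified quotas Alpha 8.206, Beta 8.189, Gamma 3.331, Delta 2.549, Epsilon 5.207, Zeta 6.084, Eta 4.959.
Rounding up: Alpha 9, Beta 9, Gamma 4, Delta 3, Epsilon 6, Zeta 7, Eta 5 (total 43).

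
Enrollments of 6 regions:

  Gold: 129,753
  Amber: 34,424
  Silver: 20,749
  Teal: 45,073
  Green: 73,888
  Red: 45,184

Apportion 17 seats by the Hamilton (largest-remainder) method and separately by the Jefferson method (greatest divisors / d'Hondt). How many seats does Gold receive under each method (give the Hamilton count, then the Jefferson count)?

Hamilton: Gold 6, Amber 2, Silver 1, Teal 2, Green 4, Red 2.
Jefferson: Gold 7, Amber 1, Silver 1, Teal 2, Green 4, Red 2.
Gold gets 6 under Hamilton and 7 under Jefferson.

6 and 7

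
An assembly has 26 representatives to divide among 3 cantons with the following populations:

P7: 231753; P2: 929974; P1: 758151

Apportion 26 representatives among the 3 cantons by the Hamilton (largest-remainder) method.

P7 3; P2 13; P1 10

The standard divisor is 1919878/26 ≈ 73841.462.
Standard quotas: P7 3.1385, P2 12.5942, P1 10.2673.
Lower quotas: P7 3, P2 12, P1 10 (sum 25, leaving 1 seat).
Remainders in descending order: P2 0.5942, P1 0.2673, P7 0.1385.
The surplus seat goes to P2.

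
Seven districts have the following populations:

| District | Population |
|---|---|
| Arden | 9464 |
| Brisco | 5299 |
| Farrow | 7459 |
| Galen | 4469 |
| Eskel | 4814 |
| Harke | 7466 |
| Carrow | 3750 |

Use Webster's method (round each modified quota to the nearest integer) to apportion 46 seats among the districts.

Arden=10; Brisco=6; Farrow=8; Galen=5; Eskel=5; Harke=8; Carrow=4

Standard divisor 42721/46 ≈ 928.717; standard quotas: Arden 10.190, Brisco 5.706, Farrow 8.032, Galen 4.812, Eskel 5.183, Harke 8.039, Carrow 4.038.
Rounding to the nearest integer gives Arden 10, Brisco 6, Farrow 8, Galen 5, Eskel 5, Harke 8, Carrow 4 — total 46, matching the house size, so no adjustment is needed.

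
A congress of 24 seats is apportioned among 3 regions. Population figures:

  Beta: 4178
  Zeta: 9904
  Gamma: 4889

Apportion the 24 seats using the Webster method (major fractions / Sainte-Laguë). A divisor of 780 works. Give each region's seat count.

With modified divisor 780: modified quotas Beta 5.356, Zeta 12.697, Gamma 6.268.
Rounding to the nearest integer: Beta 5, Zeta 13, Gamma 6 (total 24).

Beta: 5, Zeta: 13, Gamma: 6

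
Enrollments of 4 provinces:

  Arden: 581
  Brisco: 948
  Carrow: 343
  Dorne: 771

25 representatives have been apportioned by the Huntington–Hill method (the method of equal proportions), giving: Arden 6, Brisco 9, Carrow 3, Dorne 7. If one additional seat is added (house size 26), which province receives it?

Dorne

Priority for the next seat is population ÷ (√(s·(s+1))).
Priorities: Arden 89.650, Brisco 99.928, Carrow 99.016, Dorne 103.029.
Highest priority: Dorne.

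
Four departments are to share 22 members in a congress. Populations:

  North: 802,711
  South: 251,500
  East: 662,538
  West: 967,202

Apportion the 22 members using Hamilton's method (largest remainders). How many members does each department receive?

North=7, South=2, East=5, West=8

Total 2683951; standard divisor 2683951/22 ≈ 121997.773.
Standard quotas: North 6.5797, South 2.0615, East 5.4307, West 7.9280.
Lower quotas: North 6, South 2, East 5, West 7 (sum 20, leaving 2 seats).
Remainders in descending order: West 0.9280, North 0.5797, East 0.4307, South 0.0615.
The surplus seats go to West, North.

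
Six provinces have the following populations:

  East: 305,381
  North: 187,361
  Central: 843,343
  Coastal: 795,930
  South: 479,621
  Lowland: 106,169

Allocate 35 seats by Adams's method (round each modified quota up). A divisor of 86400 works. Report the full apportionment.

With modified divisor 86400: modified quotas East 3.535, North 2.169, Central 9.761, Coastal 9.212, South 5.551, Lowland 1.229.
Rounding up: East 4, North 3, Central 10, Coastal 10, South 6, Lowland 2 (total 35).

East 4; North 3; Central 10; Coastal 10; South 6; Lowland 2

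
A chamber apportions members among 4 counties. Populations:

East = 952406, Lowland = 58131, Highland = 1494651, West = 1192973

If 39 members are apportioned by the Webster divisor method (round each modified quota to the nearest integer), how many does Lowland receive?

1

Standard divisor 3698161/39 ≈ 94824.641; standard quotas: East 10.044, Lowland 0.613, Highland 15.762, West 12.581.
Rounding to the nearest integer gives 10, 1, 16, 13 = 40 seats, so the divisor must be adjusted.
With modified divisor 95900: modified quotas East 9.931, Lowland 0.606, Highland 15.586, West 12.440.
Rounding to the nearest integer: East 10, Lowland 1, Highland 16, West 12 (total 39).
Lowland receives 1.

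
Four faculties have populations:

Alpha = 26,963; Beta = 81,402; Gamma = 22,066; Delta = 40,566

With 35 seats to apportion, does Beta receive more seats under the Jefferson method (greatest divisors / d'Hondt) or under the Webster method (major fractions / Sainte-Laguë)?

Jefferson

Jefferson: Alpha 5, Beta 18, Gamma 4, Delta 8.
Webster: Alpha 5, Beta 17, Gamma 5, Delta 8.
Beta gets 18 under Jefferson and 17 under Webster.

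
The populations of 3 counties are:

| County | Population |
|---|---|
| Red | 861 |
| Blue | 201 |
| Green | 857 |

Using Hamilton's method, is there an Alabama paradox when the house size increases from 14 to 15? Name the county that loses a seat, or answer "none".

At 14 seats: Red 6, Blue 2, Green 6.
At 15 seats: Red 7, Blue 1, Green 7.
Blue drops from 2 to 1.

Blue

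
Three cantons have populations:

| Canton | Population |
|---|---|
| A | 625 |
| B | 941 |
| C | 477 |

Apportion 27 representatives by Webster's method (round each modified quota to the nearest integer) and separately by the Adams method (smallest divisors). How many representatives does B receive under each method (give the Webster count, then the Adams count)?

13 and 12

Webster: A 8, B 13, C 6.
Adams: A 8, B 12, C 7.
B gets 13 under Webster and 12 under Adams.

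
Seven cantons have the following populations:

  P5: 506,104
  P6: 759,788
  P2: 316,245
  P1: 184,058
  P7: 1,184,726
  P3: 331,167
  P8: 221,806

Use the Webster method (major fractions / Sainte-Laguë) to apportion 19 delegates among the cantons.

P5 3, P6 4, P2 2, P1 1, P7 6, P3 2, P8 1

Standard divisor 3503894/19 ≈ 184415.474; standard quotas: P5 2.744, P6 4.120, P2 1.715, P1 0.998, P7 6.424, P3 1.796, P8 1.203.
Rounding to the nearest integer gives P5 3, P6 4, P2 2, P1 1, P7 6, P3 2, P8 1 — total 19, matching the house size, so no adjustment is needed.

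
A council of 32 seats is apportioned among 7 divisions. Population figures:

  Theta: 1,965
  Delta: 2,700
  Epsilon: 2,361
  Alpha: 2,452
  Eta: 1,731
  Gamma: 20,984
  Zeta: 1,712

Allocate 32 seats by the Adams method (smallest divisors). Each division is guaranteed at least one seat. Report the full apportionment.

Theta 2; Delta 3; Epsilon 2; Alpha 3; Eta 2; Gamma 18; Zeta 2

Standard divisor 33905/32 ≈ 1059.531; standard quotas: Theta 1.855, Delta 2.548, Epsilon 2.228, Alpha 2.314, Eta 1.634, Gamma 19.805, Zeta 1.616.
Rounding up gives 2, 3, 3, 3, 2, 20, 2 = 35 seats, so the divisor must be adjusted.
With modified divisor 1200: modified quotas Theta 1.637, Delta 2.250, Epsilon 1.968, Alpha 2.043, Eta 1.442, Gamma 17.487, Zeta 1.427.
Rounding up: Theta 2, Delta 3, Epsilon 2, Alpha 3, Eta 2, Gamma 18, Zeta 2 (total 32).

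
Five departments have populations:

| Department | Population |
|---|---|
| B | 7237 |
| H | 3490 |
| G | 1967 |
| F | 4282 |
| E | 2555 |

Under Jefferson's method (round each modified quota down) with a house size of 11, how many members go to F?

Standard divisor 19531/11 ≈ 1775.545; standard quotas: B 4.076, H 1.966, G 1.108, F 2.412, E 1.439.
Rounding down gives 4, 1, 1, 2, 1 = 9 seats, so the divisor must be adjusted.
With modified divisor 1440: modified quotas B 5.026, H 2.424, G 1.366, F 2.974, E 1.774.
Rounding down: B 5, H 2, G 1, F 2, E 1 (total 11).
F receives 2.

2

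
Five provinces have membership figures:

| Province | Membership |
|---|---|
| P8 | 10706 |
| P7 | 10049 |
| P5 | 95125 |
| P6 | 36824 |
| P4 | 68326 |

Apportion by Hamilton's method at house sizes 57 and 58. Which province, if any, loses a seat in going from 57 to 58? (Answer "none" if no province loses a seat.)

P7

At 57 seats: P8 3, P7 3, P5 24, P6 9, P4 18.
At 58 seats: P8 3, P7 2, P5 25, P6 10, P4 18.
P7 drops from 3 to 2.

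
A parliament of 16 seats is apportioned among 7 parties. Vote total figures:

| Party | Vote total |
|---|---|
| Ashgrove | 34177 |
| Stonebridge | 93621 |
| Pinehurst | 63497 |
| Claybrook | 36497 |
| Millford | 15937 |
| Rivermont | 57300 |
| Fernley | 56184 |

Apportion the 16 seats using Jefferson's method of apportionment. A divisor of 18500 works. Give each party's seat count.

Ashgrove 1, Stonebridge 5, Pinehurst 3, Claybrook 1, Millford 0, Rivermont 3, Fernley 3

With modified divisor 18500: modified quotas Ashgrove 1.847, Stonebridge 5.061, Pinehurst 3.432, Claybrook 1.973, Millford 0.861, Rivermont 3.097, Fernley 3.037.
Rounding down: Ashgrove 1, Stonebridge 5, Pinehurst 3, Claybrook 1, Millford 0, Rivermont 3, Fernley 3 (total 16).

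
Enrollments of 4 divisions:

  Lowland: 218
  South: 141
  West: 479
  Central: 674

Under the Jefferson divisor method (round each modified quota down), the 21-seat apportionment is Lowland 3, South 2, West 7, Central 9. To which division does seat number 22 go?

Central

Priority for the next seat is population ÷ (current seats + 1).
Priorities: Lowland 54.500, South 47.000, West 59.875, Central 67.400.
Highest priority: Central.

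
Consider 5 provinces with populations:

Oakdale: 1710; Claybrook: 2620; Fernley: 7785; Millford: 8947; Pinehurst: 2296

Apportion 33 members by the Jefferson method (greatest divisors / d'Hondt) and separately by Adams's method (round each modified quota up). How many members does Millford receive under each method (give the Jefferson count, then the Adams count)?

Jefferson: Oakdale 2, Claybrook 4, Fernley 11, Millford 13, Pinehurst 3.
Adams: Oakdale 3, Claybrook 4, Fernley 11, Millford 12, Pinehurst 3.
Millford gets 13 under Jefferson and 12 under Adams.

13 and 12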